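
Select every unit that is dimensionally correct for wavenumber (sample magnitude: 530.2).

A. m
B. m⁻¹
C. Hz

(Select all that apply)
B

wavenumber has SI base units: 1 / m

Checking each option against 1 / m:
  A. m: ✗ does not match
  B. m⁻¹: ✓ matches
  C. Hz: ✗ does not match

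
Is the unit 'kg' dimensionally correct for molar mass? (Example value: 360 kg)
No

molar mass has SI base units: kg / mol
kg does NOT reduce to kg / mol; a valid unit for molar mass would be e.g. kg/mol.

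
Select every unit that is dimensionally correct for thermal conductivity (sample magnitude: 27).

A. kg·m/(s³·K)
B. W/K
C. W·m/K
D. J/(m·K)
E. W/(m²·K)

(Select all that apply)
A

thermal conductivity has SI base units: kg * m / (s^3 * K)

Checking each option against kg * m / (s^3 * K):
  A. kg·m/(s³·K): ✓ matches
  B. W/K: ✗ does not match
  C. W·m/K: ✗ does not match
  D. J/(m·K): ✗ does not match
  E. W/(m²·K): ✗ does not match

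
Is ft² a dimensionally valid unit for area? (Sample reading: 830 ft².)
Yes

area has SI base units: m^2
ft² reduces to the same SI base units, so it is a valid unit for area.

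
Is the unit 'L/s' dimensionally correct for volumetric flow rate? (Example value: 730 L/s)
Yes

volumetric flow rate has SI base units: m^3 / s
L/s reduces to the same SI base units, so it is a valid unit for volumetric flow rate.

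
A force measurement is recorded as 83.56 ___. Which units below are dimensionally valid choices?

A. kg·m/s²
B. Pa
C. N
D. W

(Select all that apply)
A, C

force has SI base units: kg * m / s^2

Checking each option against kg * m / s^2:
  A. kg·m/s²: ✓ matches
  B. Pa: ✗ does not match
  C. N: ✓ matches
  D. W: ✗ does not match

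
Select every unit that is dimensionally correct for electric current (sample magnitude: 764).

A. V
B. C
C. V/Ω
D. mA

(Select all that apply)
C, D

electric current has SI base units: A

Checking each option against A:
  A. V: ✗ does not match
  B. C: ✗ does not match
  C. V/Ω: ✓ matches
  D. mA: ✓ matches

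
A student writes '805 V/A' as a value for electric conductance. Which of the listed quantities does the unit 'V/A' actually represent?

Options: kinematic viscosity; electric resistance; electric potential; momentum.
electric resistance

electric conductance should have units dimensionally equivalent to A^2 * s^3 / (kg * m^2) (e.g. S).
The given unit 'V/A' reduces to kg * m^2 / (A^2 * s^3). Of the listed options, that is the dimensionality of electric resistance.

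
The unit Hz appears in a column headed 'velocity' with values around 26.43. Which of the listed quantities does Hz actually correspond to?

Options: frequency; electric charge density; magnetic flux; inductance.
frequency

velocity should have units dimensionally equivalent to m / s (e.g. m/s).
The given unit 'Hz' reduces to 1 / s. Of the listed options, that is the dimensionality of frequency.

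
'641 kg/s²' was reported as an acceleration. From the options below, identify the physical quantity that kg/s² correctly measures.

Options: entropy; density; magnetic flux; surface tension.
surface tension

acceleration should have units dimensionally equivalent to m / s^2 (e.g. m/s²).
The given unit 'kg/s²' reduces to kg / s^2. Of the listed options, that is the dimensionality of surface tension.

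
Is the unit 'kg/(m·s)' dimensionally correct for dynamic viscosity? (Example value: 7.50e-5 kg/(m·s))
Yes

dynamic viscosity has SI base units: kg / (m * s)
kg/(m·s) reduces to the same SI base units, so it is a valid unit for dynamic viscosity.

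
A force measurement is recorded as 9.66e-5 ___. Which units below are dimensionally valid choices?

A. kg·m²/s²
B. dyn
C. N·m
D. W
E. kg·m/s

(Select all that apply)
B

force has SI base units: kg * m / s^2

Checking each option against kg * m / s^2:
  A. kg·m²/s²: ✗ does not match
  B. dyn: ✓ matches
  C. N·m: ✗ does not match
  D. W: ✗ does not match
  E. kg·m/s: ✗ does not match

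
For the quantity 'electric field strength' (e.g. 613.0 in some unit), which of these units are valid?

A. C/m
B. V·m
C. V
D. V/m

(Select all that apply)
D

electric field strength has SI base units: kg * m / (A * s^3)

Checking each option against kg * m / (A * s^3):
  A. C/m: ✗ does not match
  B. V·m: ✗ does not match
  C. V: ✗ does not match
  D. V/m: ✓ matches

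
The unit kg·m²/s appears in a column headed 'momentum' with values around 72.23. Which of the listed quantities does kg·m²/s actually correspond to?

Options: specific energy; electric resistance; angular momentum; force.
angular momentum

momentum should have units dimensionally equivalent to kg * m / s (e.g. kg·m/s).
The given unit 'kg·m²/s' reduces to kg * m^2 / s. Of the listed options, that is the dimensionality of angular momentum.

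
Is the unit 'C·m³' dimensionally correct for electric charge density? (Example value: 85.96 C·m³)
No

electric charge density has SI base units: A * s / m^3
C·m³ does NOT reduce to A * s / m^3; a valid unit for electric charge density would be e.g. C/m³.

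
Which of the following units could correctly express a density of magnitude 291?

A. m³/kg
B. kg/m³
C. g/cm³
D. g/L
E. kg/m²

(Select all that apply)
B, C, D

density has SI base units: kg / m^3

Checking each option against kg / m^3:
  A. m³/kg: ✗ does not match
  B. kg/m³: ✓ matches
  C. g/cm³: ✓ matches
  D. g/L: ✓ matches
  E. kg/m²: ✗ does not match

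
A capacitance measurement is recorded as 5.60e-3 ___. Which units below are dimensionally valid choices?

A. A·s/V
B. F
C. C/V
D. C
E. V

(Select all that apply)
A, B, C

capacitance has SI base units: A^2 * s^4 / (kg * m^2)

Checking each option against A^2 * s^4 / (kg * m^2):
  A. A·s/V: ✓ matches
  B. F: ✓ matches
  C. C/V: ✓ matches
  D. C: ✗ does not match
  E. V: ✗ does not match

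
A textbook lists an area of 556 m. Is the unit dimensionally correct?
No

area has SI base units: m^2
m does NOT reduce to m^2; a valid unit for area would be e.g. m².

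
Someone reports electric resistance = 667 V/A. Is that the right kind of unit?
Yes

electric resistance has SI base units: kg * m^2 / (A^2 * s^3)
V/A reduces to the same SI base units, so it is a valid unit for electric resistance.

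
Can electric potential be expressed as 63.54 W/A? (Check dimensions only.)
Yes

electric potential has SI base units: kg * m^2 / (A * s^3)
W/A reduces to the same SI base units, so it is a valid unit for electric potential.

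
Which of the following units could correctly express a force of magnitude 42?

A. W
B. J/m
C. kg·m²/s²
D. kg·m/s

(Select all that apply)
B

force has SI base units: kg * m / s^2

Checking each option against kg * m / s^2:
  A. W: ✗ does not match
  B. J/m: ✓ matches
  C. kg·m²/s²: ✗ does not match
  D. kg·m/s: ✗ does not match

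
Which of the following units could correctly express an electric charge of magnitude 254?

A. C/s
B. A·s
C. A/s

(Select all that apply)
B

electric charge has SI base units: A * s

Checking each option against A * s:
  A. C/s: ✗ does not match
  B. A·s: ✓ matches
  C. A/s: ✗ does not match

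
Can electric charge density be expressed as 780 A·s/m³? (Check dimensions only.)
Yes

electric charge density has SI base units: A * s / m^3
A·s/m³ reduces to the same SI base units, so it is a valid unit for electric charge density.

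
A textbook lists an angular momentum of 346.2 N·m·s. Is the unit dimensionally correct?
Yes

angular momentum has SI base units: kg * m^2 / s
N·m·s reduces to the same SI base units, so it is a valid unit for angular momentum.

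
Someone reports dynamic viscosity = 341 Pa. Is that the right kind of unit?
No

dynamic viscosity has SI base units: kg / (m * s)
Pa does NOT reduce to kg / (m * s); a valid unit for dynamic viscosity would be e.g. Pa·s.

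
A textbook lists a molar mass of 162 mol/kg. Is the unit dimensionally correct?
No

molar mass has SI base units: kg / mol
mol/kg does NOT reduce to kg / mol; a valid unit for molar mass would be e.g. kg/mol.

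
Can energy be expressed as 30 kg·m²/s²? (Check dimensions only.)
Yes

energy has SI base units: kg * m^2 / s^2
kg·m²/s² reduces to the same SI base units, so it is a valid unit for energy.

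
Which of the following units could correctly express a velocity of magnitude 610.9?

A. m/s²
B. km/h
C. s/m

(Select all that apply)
B

velocity has SI base units: m / s

Checking each option against m / s:
  A. m/s²: ✗ does not match
  B. km/h: ✓ matches
  C. s/m: ✗ does not match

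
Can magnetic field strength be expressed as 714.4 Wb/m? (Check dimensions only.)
No

magnetic field strength has SI base units: A / m
Wb/m does NOT reduce to A / m; a valid unit for magnetic field strength would be e.g. A/m.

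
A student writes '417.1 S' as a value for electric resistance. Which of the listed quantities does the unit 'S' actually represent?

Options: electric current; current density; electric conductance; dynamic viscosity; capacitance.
electric conductance

electric resistance should have units dimensionally equivalent to kg * m^2 / (A^2 * s^3) (e.g. Ω).
The given unit 'S' reduces to A^2 * s^3 / (kg * m^2). Of the listed options, that is the dimensionality of electric conductance.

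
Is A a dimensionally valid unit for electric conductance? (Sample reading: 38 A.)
No

electric conductance has SI base units: A^2 * s^3 / (kg * m^2)
A does NOT reduce to A^2 * s^3 / (kg * m^2); a valid unit for electric conductance would be e.g. S.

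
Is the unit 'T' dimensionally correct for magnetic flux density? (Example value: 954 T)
Yes

magnetic flux density has SI base units: kg / (A * s^2)
T reduces to the same SI base units, so it is a valid unit for magnetic flux density.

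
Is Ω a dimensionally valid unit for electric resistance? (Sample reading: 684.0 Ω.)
Yes

electric resistance has SI base units: kg * m^2 / (A^2 * s^3)
Ω reduces to the same SI base units, so it is a valid unit for electric resistance.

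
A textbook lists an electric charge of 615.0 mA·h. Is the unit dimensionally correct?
Yes

electric charge has SI base units: A * s
mA·h reduces to the same SI base units, so it is a valid unit for electric charge.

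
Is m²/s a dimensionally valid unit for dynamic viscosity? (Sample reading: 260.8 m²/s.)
No

dynamic viscosity has SI base units: kg / (m * s)
m²/s does NOT reduce to kg / (m * s); a valid unit for dynamic viscosity would be e.g. Pa·s.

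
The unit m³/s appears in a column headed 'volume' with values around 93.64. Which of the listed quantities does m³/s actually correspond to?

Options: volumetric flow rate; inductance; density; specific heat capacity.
volumetric flow rate

volume should have units dimensionally equivalent to m^3 (e.g. m³).
The given unit 'm³/s' reduces to m^3 / s. Of the listed options, that is the dimensionality of volumetric flow rate.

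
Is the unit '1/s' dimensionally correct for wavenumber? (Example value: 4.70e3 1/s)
No

wavenumber has SI base units: 1 / m
1/s does NOT reduce to 1 / m; a valid unit for wavenumber would be e.g. 1/m.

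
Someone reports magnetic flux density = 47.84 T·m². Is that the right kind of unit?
No

magnetic flux density has SI base units: kg / (A * s^2)
T·m² does NOT reduce to kg / (A * s^2); a valid unit for magnetic flux density would be e.g. T.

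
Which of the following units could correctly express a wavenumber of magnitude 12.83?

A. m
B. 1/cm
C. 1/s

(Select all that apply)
B

wavenumber has SI base units: 1 / m

Checking each option against 1 / m:
  A. m: ✗ does not match
  B. 1/cm: ✓ matches
  C. 1/s: ✗ does not match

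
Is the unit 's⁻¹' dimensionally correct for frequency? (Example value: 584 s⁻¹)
Yes

frequency has SI base units: 1 / s
s⁻¹ reduces to the same SI base units, so it is a valid unit for frequency.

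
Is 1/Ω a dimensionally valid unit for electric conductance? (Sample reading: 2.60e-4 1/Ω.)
Yes

electric conductance has SI base units: A^2 * s^3 / (kg * m^2)
1/Ω reduces to the same SI base units, so it is a valid unit for electric conductance.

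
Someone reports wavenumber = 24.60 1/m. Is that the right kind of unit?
Yes

wavenumber has SI base units: 1 / m
1/m reduces to the same SI base units, so it is a valid unit for wavenumber.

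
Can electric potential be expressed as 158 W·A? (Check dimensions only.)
No

electric potential has SI base units: kg * m^2 / (A * s^3)
W·A does NOT reduce to kg * m^2 / (A * s^3); a valid unit for electric potential would be e.g. V.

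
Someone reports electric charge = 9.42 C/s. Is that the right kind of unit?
No

electric charge has SI base units: A * s
C/s does NOT reduce to A * s; a valid unit for electric charge would be e.g. C.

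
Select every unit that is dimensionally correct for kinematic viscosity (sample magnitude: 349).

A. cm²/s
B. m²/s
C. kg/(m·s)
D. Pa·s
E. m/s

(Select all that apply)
A, B

kinematic viscosity has SI base units: m^2 / s

Checking each option against m^2 / s:
  A. cm²/s: ✓ matches
  B. m²/s: ✓ matches
  C. kg/(m·s): ✗ does not match
  D. Pa·s: ✗ does not match
  E. m/s: ✗ does not match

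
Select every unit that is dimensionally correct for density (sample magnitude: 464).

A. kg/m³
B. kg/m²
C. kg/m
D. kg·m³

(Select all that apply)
A

density has SI base units: kg / m^3

Checking each option against kg / m^3:
  A. kg/m³: ✓ matches
  B. kg/m²: ✗ does not match
  C. kg/m: ✗ does not match
  D. kg·m³: ✗ does not match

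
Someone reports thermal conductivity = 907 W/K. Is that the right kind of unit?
No

thermal conductivity has SI base units: kg * m / (s^3 * K)
W/K does NOT reduce to kg * m / (s^3 * K); a valid unit for thermal conductivity would be e.g. W/(m·K).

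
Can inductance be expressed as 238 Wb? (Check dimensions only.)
No

inductance has SI base units: kg * m^2 / (A^2 * s^2)
Wb does NOT reduce to kg * m^2 / (A^2 * s^2); a valid unit for inductance would be e.g. H.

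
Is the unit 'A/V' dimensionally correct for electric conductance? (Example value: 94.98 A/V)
Yes

electric conductance has SI base units: A^2 * s^3 / (kg * m^2)
A/V reduces to the same SI base units, so it is a valid unit for electric conductance.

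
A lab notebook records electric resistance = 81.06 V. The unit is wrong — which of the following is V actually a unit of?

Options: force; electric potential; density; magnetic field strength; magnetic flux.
electric potential

electric resistance should have units dimensionally equivalent to kg * m^2 / (A^2 * s^3) (e.g. Ω).
The given unit 'V' reduces to kg * m^2 / (A * s^3). Of the listed options, that is the dimensionality of electric potential.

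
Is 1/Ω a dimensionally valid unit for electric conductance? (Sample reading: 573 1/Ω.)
Yes

electric conductance has SI base units: A^2 * s^3 / (kg * m^2)
1/Ω reduces to the same SI base units, so it is a valid unit for electric conductance.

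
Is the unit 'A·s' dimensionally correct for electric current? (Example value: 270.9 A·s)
No

electric current has SI base units: A
A·s does NOT reduce to A; a valid unit for electric current would be e.g. A.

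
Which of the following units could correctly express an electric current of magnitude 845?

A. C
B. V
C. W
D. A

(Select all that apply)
D

electric current has SI base units: A

Checking each option against A:
  A. C: ✗ does not match
  B. V: ✗ does not match
  C. W: ✗ does not match
  D. A: ✓ matches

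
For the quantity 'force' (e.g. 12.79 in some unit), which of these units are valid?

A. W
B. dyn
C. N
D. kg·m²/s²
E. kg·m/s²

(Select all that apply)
B, C, E

force has SI base units: kg * m / s^2

Checking each option against kg * m / s^2:
  A. W: ✗ does not match
  B. dyn: ✓ matches
  C. N: ✓ matches
  D. kg·m²/s²: ✗ does not match
  E. kg·m/s²: ✓ matches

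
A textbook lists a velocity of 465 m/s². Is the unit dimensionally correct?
No

velocity has SI base units: m / s
m/s² does NOT reduce to m / s; a valid unit for velocity would be e.g. m/s.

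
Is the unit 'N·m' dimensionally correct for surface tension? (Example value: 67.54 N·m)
No

surface tension has SI base units: kg / s^2
N·m does NOT reduce to kg / s^2; a valid unit for surface tension would be e.g. N/m.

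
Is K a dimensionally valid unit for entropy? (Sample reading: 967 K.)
No

entropy has SI base units: kg * m^2 / (s^2 * K)
K does NOT reduce to kg * m^2 / (s^2 * K); a valid unit for entropy would be e.g. J/K.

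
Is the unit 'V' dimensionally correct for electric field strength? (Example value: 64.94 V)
No

electric field strength has SI base units: kg * m / (A * s^3)
V does NOT reduce to kg * m / (A * s^3); a valid unit for electric field strength would be e.g. V/m.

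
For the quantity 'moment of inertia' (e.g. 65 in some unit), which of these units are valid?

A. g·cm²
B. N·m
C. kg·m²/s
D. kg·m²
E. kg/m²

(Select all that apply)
A, D

moment of inertia has SI base units: kg * m^2

Checking each option against kg * m^2:
  A. g·cm²: ✓ matches
  B. N·m: ✗ does not match
  C. kg·m²/s: ✗ does not match
  D. kg·m²: ✓ matches
  E. kg/m²: ✗ does not match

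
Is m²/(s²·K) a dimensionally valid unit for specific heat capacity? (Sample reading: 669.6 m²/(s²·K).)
Yes

specific heat capacity has SI base units: m^2 / (s^2 * K)
m²/(s²·K) reduces to the same SI base units, so it is a valid unit for specific heat capacity.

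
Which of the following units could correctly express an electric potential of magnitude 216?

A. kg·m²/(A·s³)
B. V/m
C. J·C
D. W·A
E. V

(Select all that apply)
A, E

electric potential has SI base units: kg * m^2 / (A * s^3)

Checking each option against kg * m^2 / (A * s^3):
  A. kg·m²/(A·s³): ✓ matches
  B. V/m: ✗ does not match
  C. J·C: ✗ does not match
  D. W·A: ✗ does not match
  E. V: ✓ matches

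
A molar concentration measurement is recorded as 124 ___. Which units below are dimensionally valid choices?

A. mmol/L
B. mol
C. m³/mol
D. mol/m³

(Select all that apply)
A, D

molar concentration has SI base units: mol / m^3

Checking each option against mol / m^3:
  A. mmol/L: ✓ matches
  B. mol: ✗ does not match
  C. m³/mol: ✗ does not match
  D. mol/m³: ✓ matches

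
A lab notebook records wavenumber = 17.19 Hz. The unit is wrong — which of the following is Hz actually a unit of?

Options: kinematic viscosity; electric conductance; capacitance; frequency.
frequency

wavenumber should have units dimensionally equivalent to 1 / m (e.g. 1/m).
The given unit 'Hz' reduces to 1 / s. Of the listed options, that is the dimensionality of frequency.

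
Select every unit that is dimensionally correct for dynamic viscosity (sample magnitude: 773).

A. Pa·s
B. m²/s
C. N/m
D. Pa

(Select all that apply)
A

dynamic viscosity has SI base units: kg / (m * s)

Checking each option against kg / (m * s):
  A. Pa·s: ✓ matches
  B. m²/s: ✗ does not match
  C. N/m: ✗ does not match
  D. Pa: ✗ does not match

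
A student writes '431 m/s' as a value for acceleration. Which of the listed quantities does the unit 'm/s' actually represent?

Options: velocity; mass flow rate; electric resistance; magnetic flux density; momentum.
velocity

acceleration should have units dimensionally equivalent to m / s^2 (e.g. m/s²).
The given unit 'm/s' reduces to m / s. Of the listed options, that is the dimensionality of velocity.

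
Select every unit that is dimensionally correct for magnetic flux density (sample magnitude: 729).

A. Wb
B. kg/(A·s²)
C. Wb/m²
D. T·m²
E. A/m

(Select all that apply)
B, C

magnetic flux density has SI base units: kg / (A * s^2)

Checking each option against kg / (A * s^2):
  A. Wb: ✗ does not match
  B. kg/(A·s²): ✓ matches
  C. Wb/m²: ✓ matches
  D. T·m²: ✗ does not match
  E. A/m: ✗ does not match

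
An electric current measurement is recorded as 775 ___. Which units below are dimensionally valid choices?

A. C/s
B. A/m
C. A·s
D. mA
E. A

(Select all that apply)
A, D, E

electric current has SI base units: A

Checking each option against A:
  A. C/s: ✓ matches
  B. A/m: ✗ does not match
  C. A·s: ✗ does not match
  D. mA: ✓ matches
  E. A: ✓ matches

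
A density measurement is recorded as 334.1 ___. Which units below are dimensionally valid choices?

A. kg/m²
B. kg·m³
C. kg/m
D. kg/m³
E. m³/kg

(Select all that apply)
D

density has SI base units: kg / m^3

Checking each option against kg / m^3:
  A. kg/m²: ✗ does not match
  B. kg·m³: ✗ does not match
  C. kg/m: ✗ does not match
  D. kg/m³: ✓ matches
  E. m³/kg: ✗ does not match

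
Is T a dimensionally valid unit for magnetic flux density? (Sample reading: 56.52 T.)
Yes

magnetic flux density has SI base units: kg / (A * s^2)
T reduces to the same SI base units, so it is a valid unit for magnetic flux density.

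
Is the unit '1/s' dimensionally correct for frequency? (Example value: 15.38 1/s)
Yes

frequency has SI base units: 1 / s
1/s reduces to the same SI base units, so it is a valid unit for frequency.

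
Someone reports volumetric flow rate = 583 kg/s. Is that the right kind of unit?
No

volumetric flow rate has SI base units: m^3 / s
kg/s does NOT reduce to m^3 / s; a valid unit for volumetric flow rate would be e.g. m³/s.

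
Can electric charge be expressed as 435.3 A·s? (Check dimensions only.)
Yes

electric charge has SI base units: A * s
A·s reduces to the same SI base units, so it is a valid unit for electric charge.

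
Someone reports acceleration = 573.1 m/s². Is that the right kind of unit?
Yes

acceleration has SI base units: m / s^2
m/s² reduces to the same SI base units, so it is a valid unit for acceleration.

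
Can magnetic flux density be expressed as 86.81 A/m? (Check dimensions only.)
No

magnetic flux density has SI base units: kg / (A * s^2)
A/m does NOT reduce to kg / (A * s^2); a valid unit for magnetic flux density would be e.g. T.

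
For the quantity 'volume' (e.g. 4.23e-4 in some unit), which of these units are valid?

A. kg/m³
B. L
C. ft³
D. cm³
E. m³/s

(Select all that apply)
B, C, D

volume has SI base units: m^3

Checking each option against m^3:
  A. kg/m³: ✗ does not match
  B. L: ✓ matches
  C. ft³: ✓ matches
  D. cm³: ✓ matches
  E. m³/s: ✗ does not match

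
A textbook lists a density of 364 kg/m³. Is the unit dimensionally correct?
Yes

density has SI base units: kg / m^3
kg/m³ reduces to the same SI base units, so it is a valid unit for density.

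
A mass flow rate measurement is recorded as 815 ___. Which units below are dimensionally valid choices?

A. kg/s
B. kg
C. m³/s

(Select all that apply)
A

mass flow rate has SI base units: kg / s

Checking each option against kg / s:
  A. kg/s: ✓ matches
  B. kg: ✗ does not match
  C. m³/s: ✗ does not match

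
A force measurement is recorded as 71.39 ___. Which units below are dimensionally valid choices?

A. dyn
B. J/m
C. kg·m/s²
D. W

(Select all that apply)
A, B, C

force has SI base units: kg * m / s^2

Checking each option against kg * m / s^2:
  A. dyn: ✓ matches
  B. J/m: ✓ matches
  C. kg·m/s²: ✓ matches
  D. W: ✗ does not match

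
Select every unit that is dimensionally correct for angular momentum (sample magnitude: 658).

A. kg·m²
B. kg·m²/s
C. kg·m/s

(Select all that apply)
B

angular momentum has SI base units: kg * m^2 / s

Checking each option against kg * m^2 / s:
  A. kg·m²: ✗ does not match
  B. kg·m²/s: ✓ matches
  C. kg·m/s: ✗ does not match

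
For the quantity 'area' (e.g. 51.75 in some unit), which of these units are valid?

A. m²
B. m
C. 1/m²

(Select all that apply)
A

area has SI base units: m^2

Checking each option against m^2:
  A. m²: ✓ matches
  B. m: ✗ does not match
  C. 1/m²: ✗ does not match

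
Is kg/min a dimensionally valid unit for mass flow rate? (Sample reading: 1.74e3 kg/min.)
Yes

mass flow rate has SI base units: kg / s
kg/min reduces to the same SI base units, so it is a valid unit for mass flow rate.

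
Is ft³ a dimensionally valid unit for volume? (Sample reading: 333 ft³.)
Yes

volume has SI base units: m^3
ft³ reduces to the same SI base units, so it is a valid unit for volume.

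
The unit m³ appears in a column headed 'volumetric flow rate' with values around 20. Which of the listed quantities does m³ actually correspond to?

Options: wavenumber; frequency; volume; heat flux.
volume

volumetric flow rate should have units dimensionally equivalent to m^3 / s (e.g. m³/s).
The given unit 'm³' reduces to m^3. Of the listed options, that is the dimensionality of volume.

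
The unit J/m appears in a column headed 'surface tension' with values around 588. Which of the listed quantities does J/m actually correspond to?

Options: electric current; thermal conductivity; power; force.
force

surface tension should have units dimensionally equivalent to kg / s^2 (e.g. N/m).
The given unit 'J/m' reduces to kg * m / s^2. Of the listed options, that is the dimensionality of force.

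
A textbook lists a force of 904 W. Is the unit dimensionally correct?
No

force has SI base units: kg * m / s^2
W does NOT reduce to kg * m / s^2; a valid unit for force would be e.g. N.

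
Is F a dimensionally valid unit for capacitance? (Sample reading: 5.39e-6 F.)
Yes

capacitance has SI base units: A^2 * s^4 / (kg * m^2)
F reduces to the same SI base units, so it is a valid unit for capacitance.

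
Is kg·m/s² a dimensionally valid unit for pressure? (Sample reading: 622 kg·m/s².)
No

pressure has SI base units: kg / (m * s^2)
kg·m/s² does NOT reduce to kg / (m * s^2); a valid unit for pressure would be e.g. Pa.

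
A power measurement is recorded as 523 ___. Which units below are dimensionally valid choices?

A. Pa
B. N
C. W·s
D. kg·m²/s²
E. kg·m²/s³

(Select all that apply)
E

power has SI base units: kg * m^2 / s^3

Checking each option against kg * m^2 / s^3:
  A. Pa: ✗ does not match
  B. N: ✗ does not match
  C. W·s: ✗ does not match
  D. kg·m²/s²: ✗ does not match
  E. kg·m²/s³: ✓ matches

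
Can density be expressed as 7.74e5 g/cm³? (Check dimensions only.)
Yes

density has SI base units: kg / m^3
g/cm³ reduces to the same SI base units, so it is a valid unit for density.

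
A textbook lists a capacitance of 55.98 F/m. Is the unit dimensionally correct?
No

capacitance has SI base units: A^2 * s^4 / (kg * m^2)
F/m does NOT reduce to A^2 * s^4 / (kg * m^2); a valid unit for capacitance would be e.g. F.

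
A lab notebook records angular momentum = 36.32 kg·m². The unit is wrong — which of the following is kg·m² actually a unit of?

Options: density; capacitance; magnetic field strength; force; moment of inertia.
moment of inertia

angular momentum should have units dimensionally equivalent to kg * m^2 / s (e.g. kg·m²/s).
The given unit 'kg·m²' reduces to kg * m^2. Of the listed options, that is the dimensionality of moment of inertia.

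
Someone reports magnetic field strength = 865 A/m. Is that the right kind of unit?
Yes

magnetic field strength has SI base units: A / m
A/m reduces to the same SI base units, so it is a valid unit for magnetic field strength.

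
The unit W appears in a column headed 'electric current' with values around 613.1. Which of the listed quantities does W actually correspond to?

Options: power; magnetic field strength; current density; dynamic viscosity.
power

electric current should have units dimensionally equivalent to A (e.g. A).
The given unit 'W' reduces to kg * m^2 / s^3. Of the listed options, that is the dimensionality of power.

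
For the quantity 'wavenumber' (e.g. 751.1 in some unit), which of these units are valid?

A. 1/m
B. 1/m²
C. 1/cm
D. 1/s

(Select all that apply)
A, C

wavenumber has SI base units: 1 / m

Checking each option against 1 / m:
  A. 1/m: ✓ matches
  B. 1/m²: ✗ does not match
  C. 1/cm: ✓ matches
  D. 1/s: ✗ does not match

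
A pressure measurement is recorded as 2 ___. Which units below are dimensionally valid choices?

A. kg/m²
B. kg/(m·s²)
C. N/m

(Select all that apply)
B

pressure has SI base units: kg / (m * s^2)

Checking each option against kg / (m * s^2):
  A. kg/m²: ✗ does not match
  B. kg/(m·s²): ✓ matches
  C. N/m: ✗ does not match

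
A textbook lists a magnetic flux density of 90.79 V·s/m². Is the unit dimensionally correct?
Yes

magnetic flux density has SI base units: kg / (A * s^2)
V·s/m² reduces to the same SI base units, so it is a valid unit for magnetic flux density.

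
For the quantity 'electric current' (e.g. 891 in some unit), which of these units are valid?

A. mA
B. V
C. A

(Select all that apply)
A, C

electric current has SI base units: A

Checking each option against A:
  A. mA: ✓ matches
  B. V: ✗ does not match
  C. A: ✓ matches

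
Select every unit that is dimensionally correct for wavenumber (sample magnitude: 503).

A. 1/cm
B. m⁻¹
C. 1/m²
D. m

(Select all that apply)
A, B

wavenumber has SI base units: 1 / m

Checking each option against 1 / m:
  A. 1/cm: ✓ matches
  B. m⁻¹: ✓ matches
  C. 1/m²: ✗ does not match
  D. m: ✗ does not match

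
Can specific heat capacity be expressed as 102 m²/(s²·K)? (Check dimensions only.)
Yes

specific heat capacity has SI base units: m^2 / (s^2 * K)
m²/(s²·K) reduces to the same SI base units, so it is a valid unit for specific heat capacity.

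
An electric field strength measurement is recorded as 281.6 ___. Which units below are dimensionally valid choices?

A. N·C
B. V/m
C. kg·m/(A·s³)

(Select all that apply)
B, C

electric field strength has SI base units: kg * m / (A * s^3)

Checking each option against kg * m / (A * s^3):
  A. N·C: ✗ does not match
  B. V/m: ✓ matches
  C. kg·m/(A·s³): ✓ matches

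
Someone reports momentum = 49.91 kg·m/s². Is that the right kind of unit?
No

momentum has SI base units: kg * m / s
kg·m/s² does NOT reduce to kg * m / s; a valid unit for momentum would be e.g. kg·m/s.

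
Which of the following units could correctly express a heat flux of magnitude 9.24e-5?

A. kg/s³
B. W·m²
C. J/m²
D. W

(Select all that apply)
A

heat flux has SI base units: kg / s^3

Checking each option against kg / s^3:
  A. kg/s³: ✓ matches
  B. W·m²: ✗ does not match
  C. J/m²: ✗ does not match
  D. W: ✗ does not match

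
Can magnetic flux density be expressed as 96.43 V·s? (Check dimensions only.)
No

magnetic flux density has SI base units: kg / (A * s^2)
V·s does NOT reduce to kg / (A * s^2); a valid unit for magnetic flux density would be e.g. T.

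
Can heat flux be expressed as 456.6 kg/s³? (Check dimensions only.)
Yes

heat flux has SI base units: kg / s^3
kg/s³ reduces to the same SI base units, so it is a valid unit for heat flux.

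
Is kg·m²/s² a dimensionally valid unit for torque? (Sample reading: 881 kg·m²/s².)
Yes

torque has SI base units: kg * m^2 / s^2
kg·m²/s² reduces to the same SI base units, so it is a valid unit for torque.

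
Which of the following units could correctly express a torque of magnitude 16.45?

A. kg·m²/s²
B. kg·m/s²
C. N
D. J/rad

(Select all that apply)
A, D

torque has SI base units: kg * m^2 / s^2

Checking each option against kg * m^2 / s^2:
  A. kg·m²/s²: ✓ matches
  B. kg·m/s²: ✗ does not match
  C. N: ✗ does not match
  D. J/rad: ✓ matches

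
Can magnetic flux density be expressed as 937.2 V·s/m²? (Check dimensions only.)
Yes

magnetic flux density has SI base units: kg / (A * s^2)
V·s/m² reduces to the same SI base units, so it is a valid unit for magnetic flux density.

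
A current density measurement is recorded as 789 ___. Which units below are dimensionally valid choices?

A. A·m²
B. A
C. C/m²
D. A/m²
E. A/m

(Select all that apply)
D

current density has SI base units: A / m^2

Checking each option against A / m^2:
  A. A·m²: ✗ does not match
  B. A: ✗ does not match
  C. C/m²: ✗ does not match
  D. A/m²: ✓ matches
  E. A/m: ✗ does not match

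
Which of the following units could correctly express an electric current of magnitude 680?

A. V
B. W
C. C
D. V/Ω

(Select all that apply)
D

electric current has SI base units: A

Checking each option against A:
  A. V: ✗ does not match
  B. W: ✗ does not match
  C. C: ✗ does not match
  D. V/Ω: ✓ matches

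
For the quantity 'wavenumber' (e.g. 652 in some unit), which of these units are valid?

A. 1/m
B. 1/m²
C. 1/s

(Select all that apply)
A

wavenumber has SI base units: 1 / m

Checking each option against 1 / m:
  A. 1/m: ✓ matches
  B. 1/m²: ✗ does not match
  C. 1/s: ✗ does not match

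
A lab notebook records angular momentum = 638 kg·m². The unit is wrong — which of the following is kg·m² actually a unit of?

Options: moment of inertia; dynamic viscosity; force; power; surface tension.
moment of inertia

angular momentum should have units dimensionally equivalent to kg * m^2 / s (e.g. kg·m²/s).
The given unit 'kg·m²' reduces to kg * m^2. Of the listed options, that is the dimensionality of moment of inertia.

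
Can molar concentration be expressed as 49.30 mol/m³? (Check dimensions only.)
Yes

molar concentration has SI base units: mol / m^3
mol/m³ reduces to the same SI base units, so it is a valid unit for molar concentration.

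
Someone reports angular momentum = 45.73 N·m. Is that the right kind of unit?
No

angular momentum has SI base units: kg * m^2 / s
N·m does NOT reduce to kg * m^2 / s; a valid unit for angular momentum would be e.g. kg·m²/s.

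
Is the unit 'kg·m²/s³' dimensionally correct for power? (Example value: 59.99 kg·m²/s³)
Yes

power has SI base units: kg * m^2 / s^3
kg·m²/s³ reduces to the same SI base units, so it is a valid unit for power.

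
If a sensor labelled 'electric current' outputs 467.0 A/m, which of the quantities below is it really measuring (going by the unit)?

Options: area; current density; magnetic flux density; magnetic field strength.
magnetic field strength

electric current should have units dimensionally equivalent to A (e.g. A).
The given unit 'A/m' reduces to A / m. Of the listed options, that is the dimensionality of magnetic field strength.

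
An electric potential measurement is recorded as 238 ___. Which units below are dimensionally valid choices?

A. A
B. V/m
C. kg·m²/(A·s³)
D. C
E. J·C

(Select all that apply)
C

electric potential has SI base units: kg * m^2 / (A * s^3)

Checking each option against kg * m^2 / (A * s^3):
  A. A: ✗ does not match
  B. V/m: ✗ does not match
  C. kg·m²/(A·s³): ✓ matches
  D. C: ✗ does not match
  E. J·C: ✗ does not match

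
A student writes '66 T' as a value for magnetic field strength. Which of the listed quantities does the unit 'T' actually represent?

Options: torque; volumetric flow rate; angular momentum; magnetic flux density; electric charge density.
magnetic flux density

magnetic field strength should have units dimensionally equivalent to A / m (e.g. A/m).
The given unit 'T' reduces to kg / (A * s^2). Of the listed options, that is the dimensionality of magnetic flux density.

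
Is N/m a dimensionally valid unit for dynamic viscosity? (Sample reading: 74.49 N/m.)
No

dynamic viscosity has SI base units: kg / (m * s)
N/m does NOT reduce to kg / (m * s); a valid unit for dynamic viscosity would be e.g. Pa·s.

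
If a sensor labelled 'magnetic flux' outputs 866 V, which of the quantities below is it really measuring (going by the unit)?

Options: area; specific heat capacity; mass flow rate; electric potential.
electric potential

magnetic flux should have units dimensionally equivalent to kg * m^2 / (A * s^2) (e.g. Wb).
The given unit 'V' reduces to kg * m^2 / (A * s^3). Of the listed options, that is the dimensionality of electric potential.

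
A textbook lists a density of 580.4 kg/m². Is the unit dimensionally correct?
No

density has SI base units: kg / m^3
kg/m² does NOT reduce to kg / m^3; a valid unit for density would be e.g. kg/m³.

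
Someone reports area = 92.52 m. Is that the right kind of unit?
No

area has SI base units: m^2
m does NOT reduce to m^2; a valid unit for area would be e.g. m².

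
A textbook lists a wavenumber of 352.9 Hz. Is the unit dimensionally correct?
No

wavenumber has SI base units: 1 / m
Hz does NOT reduce to 1 / m; a valid unit for wavenumber would be e.g. 1/m.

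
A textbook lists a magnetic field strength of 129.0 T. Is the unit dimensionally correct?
No

magnetic field strength has SI base units: A / m
T does NOT reduce to A / m; a valid unit for magnetic field strength would be e.g. A/m.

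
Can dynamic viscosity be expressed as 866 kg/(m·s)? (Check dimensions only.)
Yes

dynamic viscosity has SI base units: kg / (m * s)
kg/(m·s) reduces to the same SI base units, so it is a valid unit for dynamic viscosity.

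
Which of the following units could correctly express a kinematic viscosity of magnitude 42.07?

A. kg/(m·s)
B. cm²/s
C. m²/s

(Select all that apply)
B, C

kinematic viscosity has SI base units: m^2 / s

Checking each option against m^2 / s:
  A. kg/(m·s): ✗ does not match
  B. cm²/s: ✓ matches
  C. m²/s: ✓ matches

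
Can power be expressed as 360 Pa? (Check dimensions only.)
No

power has SI base units: kg * m^2 / s^3
Pa does NOT reduce to kg * m^2 / s^3; a valid unit for power would be e.g. W.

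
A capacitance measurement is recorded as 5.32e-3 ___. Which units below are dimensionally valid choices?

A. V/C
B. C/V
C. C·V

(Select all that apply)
B

capacitance has SI base units: A^2 * s^4 / (kg * m^2)

Checking each option against A^2 * s^4 / (kg * m^2):
  A. V/C: ✗ does not match
  B. C/V: ✓ matches
  C. C·V: ✗ does not match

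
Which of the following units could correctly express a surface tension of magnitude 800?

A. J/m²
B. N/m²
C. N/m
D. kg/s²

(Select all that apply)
A, C, D

surface tension has SI base units: kg / s^2

Checking each option against kg / s^2:
  A. J/m²: ✓ matches
  B. N/m²: ✗ does not match
  C. N/m: ✓ matches
  D. kg/s²: ✓ matches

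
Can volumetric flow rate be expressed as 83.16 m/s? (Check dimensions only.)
No

volumetric flow rate has SI base units: m^3 / s
m/s does NOT reduce to m^3 / s; a valid unit for volumetric flow rate would be e.g. m³/s.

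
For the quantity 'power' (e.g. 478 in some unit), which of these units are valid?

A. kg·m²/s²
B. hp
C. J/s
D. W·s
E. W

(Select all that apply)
B, C, E

power has SI base units: kg * m^2 / s^3

Checking each option against kg * m^2 / s^3:
  A. kg·m²/s²: ✗ does not match
  B. hp: ✓ matches
  C. J/s: ✓ matches
  D. W·s: ✗ does not match
  E. W: ✓ matches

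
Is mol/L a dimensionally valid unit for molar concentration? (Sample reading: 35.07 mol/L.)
Yes

molar concentration has SI base units: mol / m^3
mol/L reduces to the same SI base units, so it is a valid unit for molar concentration.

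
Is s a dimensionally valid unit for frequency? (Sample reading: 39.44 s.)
No

frequency has SI base units: 1 / s
s does NOT reduce to 1 / s; a valid unit for frequency would be e.g. Hz.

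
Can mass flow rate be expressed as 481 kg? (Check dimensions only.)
No

mass flow rate has SI base units: kg / s
kg does NOT reduce to kg / s; a valid unit for mass flow rate would be e.g. kg/s.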